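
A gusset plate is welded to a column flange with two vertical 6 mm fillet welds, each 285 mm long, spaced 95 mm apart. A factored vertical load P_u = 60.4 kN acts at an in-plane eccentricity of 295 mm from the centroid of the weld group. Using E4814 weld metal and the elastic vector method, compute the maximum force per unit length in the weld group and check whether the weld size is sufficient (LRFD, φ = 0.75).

E48XX → F_EXX = 480 MPa.
Total weld length L_w = 570 mm. Treat welds as unit-width lines.
Polar moment about centroid: J = 2[d³/12 + d(b/2)²] = 2[285³/12 + 285×47.5²] = 5144000 mm³.
Direct shear f_v = P/L_w = 60.4×10³ / 570 = 106 N/mm (vertical).
Torsion M = P·e = 60.4×10³ × 295 = 17818000 N·mm.
Critical point at (x, y) = (47.5, 142.5) from centroid. f_tx = M·y/J = 493.6 N/mm; f_ty = M·x/J = 164.5 N/mm.
Resultant f_max = √[f_tx² + (f_v + f_ty)²] = √[493.6² + (106 + 164.5)²] = 562.8 N/mm.
Capacity per unit length: φr_n = 0.75 × 0.6 × 480 × (0.707 × 6) = 916.3 N/mm.
562.8 ≤ 916.3 → adequate.

f_max ≈ 563 N/mm; adequate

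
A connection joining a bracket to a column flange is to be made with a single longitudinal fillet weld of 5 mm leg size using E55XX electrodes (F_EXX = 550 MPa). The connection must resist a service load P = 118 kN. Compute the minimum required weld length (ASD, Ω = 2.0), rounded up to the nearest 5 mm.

Throat t_e = 0.707 × 5 = 3.535 mm.
r_n/Ω = (0.6 × 550 × 3.535) / 2.0 = 583.3 N/mm = 0.5833 kN/mm.
L_req = P / (r_n/Ω) = 118 / 0.5833 = 202.3 mm total.
Round up → use L = 205 mm.

L = 205 mm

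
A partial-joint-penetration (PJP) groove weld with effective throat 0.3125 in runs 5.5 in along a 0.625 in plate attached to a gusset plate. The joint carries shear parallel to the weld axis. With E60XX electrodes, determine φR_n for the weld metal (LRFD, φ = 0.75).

E60XX → F_EXX = 60 ksi.
Effective throat (given) t_e = 0.3125 in.
A_we = 0.3125 × 5.5 = 1.719 in².
F_nw = 0.6 F_EXX = 36 ksi.
φR_n = 0.75 × 36 × 1.719 = 46.41 kip.

φR_n ≈ 46.4 kip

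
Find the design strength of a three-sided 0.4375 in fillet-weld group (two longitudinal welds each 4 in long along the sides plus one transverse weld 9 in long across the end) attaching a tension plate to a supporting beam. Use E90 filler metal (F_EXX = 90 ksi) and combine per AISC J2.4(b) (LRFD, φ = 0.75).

t_e = 0.707 × 0.4375 = 0.3093 in.
R_nwl = 0.6 × 90 × 0.3093 × 8 = 133.6 kips (longitudinal, 2 welds).
R_nwt = 0.6 × 90 × 0.3093 × 9 = 150.3 kips (transverse, base value).
(i) R_nwl + R_nwt = 283.9 kips; (ii) 0.85 R_nwl + 1.5 R_nwt = 339.1 kips.
R_n = max = 339.1 kips [governs: (ii)]; φR_n = 254.3 kips.

φR_n ≈ 254 kips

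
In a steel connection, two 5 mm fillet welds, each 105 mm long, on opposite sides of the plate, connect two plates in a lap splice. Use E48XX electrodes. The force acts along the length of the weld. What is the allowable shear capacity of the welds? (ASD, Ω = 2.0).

E48XX → F_EXX = 480 MPa.
Effective throat t_e = 0.707 × 5 = 3.535 mm.
Total length L = 210 mm; A_we = 3.535 × 210 = 742.3 mm².
F_nw = 0.6 F_EXX = 0.6 × 480 = 288 MPa.
R_n = 288 × 742.3 × 10⁻³ = 213.8 kN; R_n/Ω = 213.8/2.0 = 106.9 kN.

R_n/Ω ≈ 107 kN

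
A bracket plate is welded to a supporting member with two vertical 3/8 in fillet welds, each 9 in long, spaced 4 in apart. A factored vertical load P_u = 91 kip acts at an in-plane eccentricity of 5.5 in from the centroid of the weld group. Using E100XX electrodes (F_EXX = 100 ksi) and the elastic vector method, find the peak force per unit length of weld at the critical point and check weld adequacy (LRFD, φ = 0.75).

Total weld length L_w = 18 in. Treat welds as unit-width lines.
Polar moment about centroid: J = 2[d³/12 + d(b/2)²] = 2[9³/12 + 9×2²] = 193.5 in³.
Direct shear f_v = P/L_w = 91 / 18 = 5.056 kip/in (vertical).
Torsion M = P·e = 91 × 5.5 = 500.5 kip·in.
Critical point at (x, y) = (2, 4.5) from centroid. f_tx = M·y/J = 11.64 kip/in; f_ty = M·x/J = 5.173 kip/in.
Resultant f_max = √[f_tx² + (f_v + f_ty)²] = √[11.64² + (5.056 + 5.173)²] = 15.5 kip/in.
Capacity per unit length: φr_n = 0.75 × 0.6 × 100 × (0.707 × 0.375) = 11.93 kip/in.
15.5 > 11.93 → NOT adequate.

f_max ≈ 15.5 kip/in; NOT adequate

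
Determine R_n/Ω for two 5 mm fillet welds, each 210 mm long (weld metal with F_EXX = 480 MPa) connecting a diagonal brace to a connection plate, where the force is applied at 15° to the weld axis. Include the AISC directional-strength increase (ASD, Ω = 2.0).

R_n/Ω ≈ 228 kN

t_e = 0.707 × 5 = 3.535 mm; A_we = 3.535 × 420 = 1485 mm².
Directional factor: 1.0 + 0.5 sin^1.5(15°) = 1.066.
F_nw = 0.6 × 480 × 1.066 = 307 MPa.
R_n/Ω = (307 × 1485) / 2.0 × 10⁻³ = 227.9 kN.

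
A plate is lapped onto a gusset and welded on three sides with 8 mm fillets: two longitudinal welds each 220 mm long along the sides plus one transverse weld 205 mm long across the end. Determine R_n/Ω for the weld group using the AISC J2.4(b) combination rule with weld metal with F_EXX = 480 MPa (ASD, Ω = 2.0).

t_e = 0.707 × 8 = 5.656 mm.
R_nwl = 0.6 × 480 × 5.656 × 440 × 10⁻³ = 716.7 kN (longitudinal, 2 welds).
R_nwt = 0.6 × 480 × 5.656 × 205 × 10⁻³ = 333.9 kN (transverse, base value).
(i) R_nwl + R_nwt = 1051 kN; (ii) 0.85 R_nwl + 1.5 R_nwt = 1110 kN.
R_n = max = 1110 kN [governs: (ii)]; R_n/Ω = 555.1 kN.

R_n/Ω ≈ 555 kN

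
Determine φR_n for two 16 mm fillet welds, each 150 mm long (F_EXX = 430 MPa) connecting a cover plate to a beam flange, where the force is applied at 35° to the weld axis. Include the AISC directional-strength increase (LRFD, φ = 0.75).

t_e = 0.707 × 16 = 11.31 mm; A_we = 11.31 × 300 = 3394 mm².
Directional factor: 1.0 + 0.5 sin^1.5(35°) = 1.217.
F_nw = 0.6 × 430 × 1.217 = 314 MPa.
φR_n = 0.75 × 314 × 3394 × 10⁻³ = 799.3 kN.

φR_n ≈ 799 kN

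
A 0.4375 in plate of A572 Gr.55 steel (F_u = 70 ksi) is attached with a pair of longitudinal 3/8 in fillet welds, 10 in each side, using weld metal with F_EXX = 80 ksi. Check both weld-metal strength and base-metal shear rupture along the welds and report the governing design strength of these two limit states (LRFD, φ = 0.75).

t_e = 0.707 × 0.375 = 0.2651 in; L = 20 in.
Weld metal: φR_n = 0.75 × 0.6 × 80 × 0.2651 × 20 = 190.9 kips.
Base metal (shear rupture): φR_n = 0.75 × 0.6 × 70 × 0.4375 × 20 = 275.6 kips.
Governing: weld metal.

φR_n ≈ 191 kips (weld metal governs)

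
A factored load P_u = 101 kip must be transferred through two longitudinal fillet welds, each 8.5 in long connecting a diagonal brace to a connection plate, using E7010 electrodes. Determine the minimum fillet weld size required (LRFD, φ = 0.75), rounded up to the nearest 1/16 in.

w = 5/16 in

E70XX → F_EXX = 70 ksi.
Total weld length L = 17 in.
Required throat t_e = P_u / (φ × 0.6 F_EXX × L) = 101 / (0.75 × 0.6 × 70 × 17) = 0.1886 in.
Required leg w = t_e / 0.707 = 0.2668 in → use 5/16 in.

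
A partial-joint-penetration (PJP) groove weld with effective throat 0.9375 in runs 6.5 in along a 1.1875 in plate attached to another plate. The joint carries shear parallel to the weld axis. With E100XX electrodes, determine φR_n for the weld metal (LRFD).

E100XX → F_EXX = 100 ksi.
Effective throat (given) t_e = 0.9375 in.
A_we = 0.9375 × 6.5 = 6.094 in².
F_nw = 0.6 F_EXX = 60 ksi.
φR_n = 0.75 × 60 × 6.094 = 274.2 kip.

φR_n ≈ 274 kip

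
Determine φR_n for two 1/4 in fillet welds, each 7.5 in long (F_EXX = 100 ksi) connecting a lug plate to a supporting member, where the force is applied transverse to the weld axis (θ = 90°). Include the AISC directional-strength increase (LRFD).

t_e = 0.707 × 0.25 = 0.1767 in; A_we = 0.1767 × 15 = 2.651 in².
Directional factor: 1.0 + 0.5 sin^1.5(90°) = 1.5.
F_nw = 0.6 × 100 × 1.5 = 90 ksi.
φR_n = 0.75 × 90 × 2.651 = 179 kips.

φR_n ≈ 179 kips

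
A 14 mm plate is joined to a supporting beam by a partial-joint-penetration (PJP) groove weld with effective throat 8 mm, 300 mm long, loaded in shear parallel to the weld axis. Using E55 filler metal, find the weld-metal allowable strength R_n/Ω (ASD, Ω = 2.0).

R_n/Ω ≈ 396 kN

E55XX → F_EXX = 550 MPa.
Effective throat (given) t_e = 8 mm.
A_we = 8 × 300 = 2400 mm².
F_nw = 0.6 F_EXX = 330 MPa.
R_n/Ω = (330 × 2400) / 2.0 × 10⁻³ = 396 kN.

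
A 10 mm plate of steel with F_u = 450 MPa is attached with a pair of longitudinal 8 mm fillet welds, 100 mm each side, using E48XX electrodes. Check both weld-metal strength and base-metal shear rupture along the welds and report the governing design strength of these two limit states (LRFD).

φR_n ≈ 244 kN (weld metal governs)

E48XX → F_EXX = 480 MPa.
t_e = 0.707 × 8 = 5.656 mm; L = 200 mm.
Weld metal: φR_n = 0.75 × 0.6 × 480 × 5.656 × 200 × 10⁻³ = 244.3 kN.
Base metal (shear rupture): φR_n = 0.75 × 0.6 × 450 × 10 × 200 × 10⁻³ = 405 kN.
Governing: weld metal.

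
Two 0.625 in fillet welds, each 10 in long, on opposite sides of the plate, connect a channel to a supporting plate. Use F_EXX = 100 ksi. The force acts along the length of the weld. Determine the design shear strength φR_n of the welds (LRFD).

Effective throat t_e = 0.707 × 0.625 = 0.4419 in.
Total length L = 20 in; A_we = 0.4419 × 20 = 8.837 in².
F_nw = 0.6 F_EXX = 0.6 × 100 = 60 ksi.
φR_n = 0.75 × 60 × 8.837 = 397.7 kip.

φR_n ≈ 398 kip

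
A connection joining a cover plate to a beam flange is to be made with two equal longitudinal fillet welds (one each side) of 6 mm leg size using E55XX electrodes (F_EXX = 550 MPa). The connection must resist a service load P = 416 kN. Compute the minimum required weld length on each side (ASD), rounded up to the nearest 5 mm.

L = 300 mm on each side

Throat t_e = 0.707 × 6 = 4.242 mm.
r_n/Ω = (0.6 × 550 × 4.242) / 2.0 = 699.9 N/mm = 0.6999 kN/mm.
L_req = P / (r_n/Ω) = 416 / 0.6999 = 594.3 mm total.
Per side: 594.3 / 2 = 297.2 mm.
Round up → use L = 300 mm on each side.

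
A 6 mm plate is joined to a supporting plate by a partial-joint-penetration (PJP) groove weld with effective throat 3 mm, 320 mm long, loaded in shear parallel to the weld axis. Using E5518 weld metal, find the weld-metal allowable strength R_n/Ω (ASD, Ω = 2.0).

E55XX → F_EXX = 550 MPa.
Effective throat (given) t_e = 3 mm.
A_we = 3 × 320 = 960 mm².
F_nw = 0.6 F_EXX = 330 MPa.
R_n/Ω = (330 × 960) / 2.0 × 10⁻³ = 158.4 kN.

R_n/Ω ≈ 158 kN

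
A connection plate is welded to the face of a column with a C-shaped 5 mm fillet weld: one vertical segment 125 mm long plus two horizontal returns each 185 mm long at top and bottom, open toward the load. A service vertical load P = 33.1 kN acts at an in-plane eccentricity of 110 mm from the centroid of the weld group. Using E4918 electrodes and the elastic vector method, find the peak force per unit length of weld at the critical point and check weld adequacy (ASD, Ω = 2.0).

f_max ≈ 200 N/mm; adequate

E49XX → F_EXX = 490 MPa.
Total weld length L_w = 495 mm. Treat welds as unit-width lines.
Centroid: x̄ = 2×185×92.5 / 495 = 69.14 mm from the vertical weld.
Polar moment about centroid: J = I_x + I_y = [125³/12 + 2×185×62.5²] + [125×69.14² + 2(185³/12 + 185×23.36²)] = 3463000 mm³.
Direct shear f_v = P/L_w = 33.1×10³ / 495 = 66.87 N/mm (vertical).
Torsion M = P·e = 33.1×10³ × 110 = 3641000 N·mm.
Critical point at (x, y) = (115.9, 62.5) from centroid. f_tx = M·y/J = 65.72 N/mm; f_ty = M·x/J = 121.8 N/mm.
Resultant f_max = √[f_tx² + (f_v + f_ty)²] = √[65.72² + (66.87 + 121.8)²] = 199.8 N/mm.
Capacity per unit length: r_n/Ω = (1/2.0) × 0.6 × 490 × (0.707 × 5) = 519.6 N/mm.
199.8 ≤ 519.6 → adequate.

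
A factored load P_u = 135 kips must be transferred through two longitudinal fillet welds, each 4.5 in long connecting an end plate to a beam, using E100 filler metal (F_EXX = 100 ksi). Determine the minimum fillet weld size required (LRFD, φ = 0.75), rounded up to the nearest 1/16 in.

Total weld length L = 9 in.
Required throat t_e = P_u / (φ × 0.6 F_EXX × L) = 135 / (0.75 × 0.6 × 100 × 9) = 0.3333 in.
Required leg w = t_e / 0.707 = 0.4715 in → use 1/2 in.

w = 1/2 in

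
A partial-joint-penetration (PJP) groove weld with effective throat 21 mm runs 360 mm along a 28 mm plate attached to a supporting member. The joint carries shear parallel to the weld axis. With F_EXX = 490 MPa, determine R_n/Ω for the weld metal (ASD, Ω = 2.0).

R_n/Ω ≈ 1110 kN

Effective throat (given) t_e = 21 mm.
A_we = 21 × 360 = 7560 mm².
F_nw = 0.6 F_EXX = 294 MPa.
R_n/Ω = (294 × 7560) / 2.0 × 10⁻³ = 1111 kN.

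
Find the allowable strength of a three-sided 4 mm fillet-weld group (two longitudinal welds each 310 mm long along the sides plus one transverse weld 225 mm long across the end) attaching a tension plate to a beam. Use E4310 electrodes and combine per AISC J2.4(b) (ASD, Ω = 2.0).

R_n/Ω ≈ 315 kN

E43XX → F_EXX = 430 MPa.
t_e = 0.707 × 4 = 2.828 mm.
R_nwl = 0.6 × 430 × 2.828 × 620 × 10⁻³ = 452.4 kN (longitudinal, 2 welds).
R_nwt = 0.6 × 430 × 2.828 × 225 × 10⁻³ = 164.2 kN (transverse, base value).
(i) R_nwl + R_nwt = 616.5 kN; (ii) 0.85 R_nwl + 1.5 R_nwt = 630.8 kN.
R_n = max = 630.8 kN [governs: (ii)]; R_n/Ω = 315.4 kN.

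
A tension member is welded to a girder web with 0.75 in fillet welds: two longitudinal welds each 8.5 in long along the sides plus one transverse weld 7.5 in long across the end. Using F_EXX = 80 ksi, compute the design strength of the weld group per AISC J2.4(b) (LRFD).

t_e = 0.707 × 0.75 = 0.5302 in.
R_nwl = 0.6 × 80 × 0.5302 × 17 = 432.7 kips (longitudinal, 2 welds).
R_nwt = 0.6 × 80 × 0.5302 × 7.5 = 190.9 kips (transverse, base value).
(i) R_nwl + R_nwt = 623.6 kips; (ii) 0.85 R_nwl + 1.5 R_nwt = 654.1 kips.
R_n = max = 654.1 kips [governs: (ii)]; φR_n = 490.6 kips.

φR_n ≈ 491 kips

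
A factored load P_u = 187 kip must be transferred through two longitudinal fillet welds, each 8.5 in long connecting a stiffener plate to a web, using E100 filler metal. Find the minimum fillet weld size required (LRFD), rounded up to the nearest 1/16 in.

w = 3/8 in

E100XX → F_EXX = 100 ksi.
Total weld length L = 17 in.
Required throat t_e = P_u / (φ × 0.6 F_EXX × L) = 187 / (0.75 × 0.6 × 100 × 17) = 0.2444 in.
Required leg w = t_e / 0.707 = 0.3457 in → use 3/8 in.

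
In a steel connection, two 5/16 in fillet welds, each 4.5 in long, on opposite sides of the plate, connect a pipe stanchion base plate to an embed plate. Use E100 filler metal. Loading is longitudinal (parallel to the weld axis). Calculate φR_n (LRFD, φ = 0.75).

E100XX → F_EXX = 100 ksi.
Effective throat t_e = 0.707 × 0.3125 = 0.2209 in.
Total length L = 9 in; A_we = 0.2209 × 9 = 1.988 in².
F_nw = 0.6 F_EXX = 0.6 × 100 = 60 ksi.
φR_n = 0.75 × 60 × 1.988 = 89.48 kip.

φR_n ≈ 89.5 kip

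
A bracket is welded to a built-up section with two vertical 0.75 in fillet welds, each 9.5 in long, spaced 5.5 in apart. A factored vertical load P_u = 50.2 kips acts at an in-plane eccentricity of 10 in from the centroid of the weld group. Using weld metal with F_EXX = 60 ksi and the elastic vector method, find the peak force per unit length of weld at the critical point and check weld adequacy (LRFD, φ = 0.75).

f_max ≈ 11.2 kip/in; adequate

Total weld length L_w = 19 in. Treat welds as unit-width lines.
Polar moment about centroid: J = 2[d³/12 + d(b/2)²] = 2[9.5³/12 + 9.5×2.75²] = 286.6 in³.
Direct shear f_v = P/L_w = 50.2 / 19 = 2.642 kip/in (vertical).
Torsion M = P·e = 50.2 × 10 = 502 kip·in.
Critical point at (x, y) = (2.75, 4.75) from centroid. f_tx = M·y/J = 8.32 kip/in; f_ty = M·x/J = 4.817 kip/in.
Resultant f_max = √[f_tx² + (f_v + f_ty)²] = √[8.32² + (2.642 + 4.817)²] = 11.17 kip/in.
Capacity per unit length: φr_n = 0.75 × 0.6 × 60 × (0.707 × 0.75) = 14.32 kip/in.
11.17 ≤ 14.32 → adequate.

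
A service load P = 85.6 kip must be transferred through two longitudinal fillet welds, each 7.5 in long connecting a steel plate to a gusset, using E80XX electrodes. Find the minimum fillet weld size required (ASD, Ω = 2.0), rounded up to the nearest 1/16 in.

w = 3/8 in

E80XX → F_EXX = 80 ksi.
Total weld length L = 15 in.
Required throat t_e = P × Ω / (0.6 F_EXX × L) = 85.6 × 2.0 / (0.6 × 80 × 15) = 0.2378 in.
Required leg w = t_e / 0.707 = 0.3363 in → use 3/8 in.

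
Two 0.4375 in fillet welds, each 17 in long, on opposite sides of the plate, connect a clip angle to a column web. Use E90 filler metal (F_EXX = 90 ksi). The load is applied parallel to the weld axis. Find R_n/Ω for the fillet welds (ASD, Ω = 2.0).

Effective throat t_e = 0.707 × 0.4375 = 0.3093 in.
Total length L = 34 in; A_we = 0.3093 × 34 = 10.52 in².
F_nw = 0.6 F_EXX = 0.6 × 90 = 54 ksi.
R_n = 54 × 10.52 = 567.9 kip; R_n/Ω = 567.9/2.0 = 283.9 kip.

R_n/Ω ≈ 284 kip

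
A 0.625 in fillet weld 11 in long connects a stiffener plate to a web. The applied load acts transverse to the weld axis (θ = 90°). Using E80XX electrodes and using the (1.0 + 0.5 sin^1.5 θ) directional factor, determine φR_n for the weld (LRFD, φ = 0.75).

E80XX → F_EXX = 80 ksi.
t_e = 0.707 × 0.625 = 0.4419 in; A_we = 0.4419 × 11 = 4.861 in².
Directional factor: 1.0 + 0.5 sin^1.5(90°) = 1.5.
F_nw = 0.6 × 80 × 1.5 = 72 ksi.
φR_n = 0.75 × 72 × 4.861 = 262.5 kip.

φR_n ≈ 262 kip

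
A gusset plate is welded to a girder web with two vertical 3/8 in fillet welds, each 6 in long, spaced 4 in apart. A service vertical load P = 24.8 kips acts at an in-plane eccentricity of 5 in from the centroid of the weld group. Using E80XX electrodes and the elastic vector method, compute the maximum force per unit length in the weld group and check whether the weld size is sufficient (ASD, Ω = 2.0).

f_max ≈ 6.69 kip/in; NOT adequate

E80XX → F_EXX = 80 ksi.
Total weld length L_w = 12 in. Treat welds as unit-width lines.
Polar moment about centroid: J = 2[d³/12 + d(b/2)²] = 2[6³/12 + 6×2²] = 84 in³.
Direct shear f_v = P/L_w = 24.8 / 12 = 2.067 kip/in (vertical).
Torsion M = P·e = 24.8 × 5 = 124 kip·in.
Critical point at (x, y) = (2, 3) from centroid. f_tx = M·y/J = 4.429 kip/in; f_ty = M·x/J = 2.952 kip/in.
Resultant f_max = √[f_tx² + (f_v + f_ty)²] = √[4.429² + (2.067 + 2.952)²] = 6.694 kip/in.
Capacity per unit length: r_n/Ω = (1/2.0) × 0.6 × 80 × (0.707 × 0.375) = 6.363 kip/in.
6.694 > 6.363 → NOT adequate.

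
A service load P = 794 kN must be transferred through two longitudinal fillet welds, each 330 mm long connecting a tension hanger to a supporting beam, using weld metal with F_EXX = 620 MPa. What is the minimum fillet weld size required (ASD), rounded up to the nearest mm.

w = 10 mm

Total weld length L = 660 mm.
Required throat t_e = P × Ω / (0.6 F_EXX × L) = 794 × 2.0 / (0.6 × 620 × 660 × 10⁻³) = 6.468 mm.
Required leg w = t_e / 0.707 = 9.148 mm → use 10 mm.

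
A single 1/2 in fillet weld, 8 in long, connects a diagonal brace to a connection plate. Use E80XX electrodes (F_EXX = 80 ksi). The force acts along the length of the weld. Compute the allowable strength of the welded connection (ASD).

R_n/Ω ≈ 67.9 kip

Effective throat t_e = 0.707 × 0.5 = 0.3535 in.
Total length L = 8 in; A_we = 0.3535 × 8 = 2.828 in².
F_nw = 0.6 F_EXX = 0.6 × 80 = 48 ksi.
R_n = 48 × 2.828 = 135.7 kip; R_n/Ω = 135.7/2.0 = 67.87 kip.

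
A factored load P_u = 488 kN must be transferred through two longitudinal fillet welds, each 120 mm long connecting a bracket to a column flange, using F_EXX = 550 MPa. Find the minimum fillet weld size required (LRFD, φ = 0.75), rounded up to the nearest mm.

Total weld length L = 240 mm.
Required throat t_e = P_u / (φ × 0.6 F_EXX × L) = 488 / (0.75 × 0.6 × 550 × 240 × 10⁻³) = 8.215 mm.
Required leg w = t_e / 0.707 = 11.62 mm → use 12 mm.

w = 12 mm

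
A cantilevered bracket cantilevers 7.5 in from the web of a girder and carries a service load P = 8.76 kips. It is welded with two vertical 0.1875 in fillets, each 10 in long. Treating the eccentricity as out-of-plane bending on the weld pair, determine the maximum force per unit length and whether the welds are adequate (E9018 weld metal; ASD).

E90XX → F_EXX = 90 ksi.
L_w = 2 × 10 = 20 in; section modulus (unit throat) S = 2 × L²/6 = 33.33 in².
Direct shear f_v = P/L_w = 8.76/20 = 0.438 kip/in.
Moment M = P × e = 8.76 × 7.5 = 65.7 kip·in; bending f_b = M/S = 1.971 kip/in.
f_max = √(f_v² + f_b²) = √(0.438² + 1.971²) = 2.019 kip/in.
r_n/Ω = (1/2.0) × 0.6 × 90 × (0.707 × 0.1875) = 3.579 kip/in → adequate.

f_max ≈ 2.02 kip/in; adequate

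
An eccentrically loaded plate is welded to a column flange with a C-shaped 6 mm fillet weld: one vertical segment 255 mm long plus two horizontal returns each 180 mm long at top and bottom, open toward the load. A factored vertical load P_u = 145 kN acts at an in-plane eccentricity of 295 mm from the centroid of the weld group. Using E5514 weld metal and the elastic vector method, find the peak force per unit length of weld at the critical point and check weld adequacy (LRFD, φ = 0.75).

f_max ≈ 999 N/mm; adequate

E55XX → F_EXX = 550 MPa.
Total weld length L_w = 615 mm. Treat welds as unit-width lines.
Centroid: x̄ = 2×180×90 / 615 = 52.68 mm from the vertical weld.
Polar moment about centroid: J = I_x + I_y = [255³/12 + 2×180×127.5²] + [255×52.68² + 2(180³/12 + 180×37.32²)] = 9415000 mm³.
Direct shear f_v = P/L_w = 145×10³ / 615 = 235.8 N/mm (vertical).
Torsion M = P·e = 145×10³ × 295 = 42775000 N·mm.
Critical point at (x, y) = (127.3, 127.5) from centroid. f_tx = M·y/J = 579.3 N/mm; f_ty = M·x/J = 578.4 N/mm.
Resultant f_max = √[f_tx² + (f_v + f_ty)²] = √[579.3² + (235.8 + 578.4)²] = 999.2 N/mm.
Capacity per unit length: φr_n = 0.75 × 0.6 × 550 × (0.707 × 6) = 1050 N/mm.
999.2 ≤ 1050 → adequate.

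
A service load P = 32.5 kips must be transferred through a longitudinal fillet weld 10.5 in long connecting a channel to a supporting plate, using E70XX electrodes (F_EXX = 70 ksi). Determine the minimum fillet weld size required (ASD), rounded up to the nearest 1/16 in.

w = 1/4 in

Total weld length L = 10.5 in.
Required throat t_e = P × Ω / (0.6 F_EXX × L) = 32.5 × 2.0 / (0.6 × 70 × 10.5) = 0.1474 in.
Required leg w = t_e / 0.707 = 0.2085 in → use 1/4 in.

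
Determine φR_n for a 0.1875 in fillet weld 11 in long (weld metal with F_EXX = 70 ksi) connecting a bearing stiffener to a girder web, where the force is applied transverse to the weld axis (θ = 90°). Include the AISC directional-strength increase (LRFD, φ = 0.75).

φR_n ≈ 68.9 kip

t_e = 0.707 × 0.1875 = 0.1326 in; A_we = 0.1326 × 11 = 1.458 in².
Directional factor: 1.0 + 0.5 sin^1.5(90°) = 1.5.
F_nw = 0.6 × 70 × 1.5 = 63 ksi.
φR_n = 0.75 × 63 × 1.458 = 68.9 kip.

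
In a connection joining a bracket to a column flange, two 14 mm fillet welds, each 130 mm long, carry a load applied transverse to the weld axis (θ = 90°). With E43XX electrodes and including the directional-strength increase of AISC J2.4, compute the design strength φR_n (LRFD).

φR_n ≈ 747 kN

E43XX → F_EXX = 430 MPa.
t_e = 0.707 × 14 = 9.898 mm; A_we = 9.898 × 260 = 2573 mm².
Directional factor: 1.0 + 0.5 sin^1.5(90°) = 1.5.
F_nw = 0.6 × 430 × 1.5 = 387 MPa.
φR_n = 0.75 × 387 × 2573 × 10⁻³ = 747 kN.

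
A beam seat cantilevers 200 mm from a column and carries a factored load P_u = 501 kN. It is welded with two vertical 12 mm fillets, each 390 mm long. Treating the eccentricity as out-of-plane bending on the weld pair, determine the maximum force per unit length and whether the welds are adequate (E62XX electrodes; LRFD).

f_max ≈ 2080 N/mm; adequate

E62XX → F_EXX = 620 MPa.
L_w = 2 × 390 = 780 mm; section modulus (unit throat) S = 2 × L²/6 = 50700 mm².
Direct shear f_v = P/L_w = 501×10³/780 = 642.3 N/mm.
Moment M = P × e = 501×10³ × 200 = 100200000 N·mm; bending f_b = M/S = 1976 N/mm.
f_max = √(f_v² + f_b²) = √(642.3² + 1976²) = 2078 N/mm.
φr_n = 0.75 × 0.6 × 620 × (0.707 × 12) = 2367 N/mm → adequate.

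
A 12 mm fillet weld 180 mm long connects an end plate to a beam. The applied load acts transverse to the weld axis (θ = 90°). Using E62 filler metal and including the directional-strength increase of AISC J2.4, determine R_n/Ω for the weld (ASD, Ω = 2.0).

E62XX → F_EXX = 620 MPa.
t_e = 0.707 × 12 = 8.484 mm; A_we = 8.484 × 180 = 1527 mm².
Directional factor: 1.0 + 0.5 sin^1.5(90°) = 1.5.
F_nw = 0.6 × 620 × 1.5 = 558 MPa.
R_n/Ω = (558 × 1527) / 2.0 × 10⁻³ = 426.1 kN.

R_n/Ω ≈ 426 kN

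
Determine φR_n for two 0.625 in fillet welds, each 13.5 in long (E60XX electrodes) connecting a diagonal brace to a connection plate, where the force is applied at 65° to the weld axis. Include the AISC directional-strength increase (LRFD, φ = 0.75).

E60XX → F_EXX = 60 ksi.
t_e = 0.707 × 0.625 = 0.4419 in; A_we = 0.4419 × 27 = 11.93 in².
Directional factor: 1.0 + 0.5 sin^1.5(65°) = 1.431.
F_nw = 0.6 × 60 × 1.431 = 51.53 ksi.
φR_n = 0.75 × 51.53 × 11.93 = 461.1 kips.

φR_n ≈ 461 kips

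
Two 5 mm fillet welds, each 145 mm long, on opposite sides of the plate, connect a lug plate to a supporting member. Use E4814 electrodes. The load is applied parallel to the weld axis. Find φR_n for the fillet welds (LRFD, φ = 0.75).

E48XX → F_EXX = 480 MPa.
Effective throat t_e = 0.707 × 5 = 3.535 mm.
Total length L = 290 mm; A_we = 3.535 × 290 = 1025 mm².
F_nw = 0.6 F_EXX = 0.6 × 480 = 288 MPa.
φR_n = 0.75 × 288 × 1025 × 10⁻³ = 221.4 kN.

φR_n ≈ 221 kN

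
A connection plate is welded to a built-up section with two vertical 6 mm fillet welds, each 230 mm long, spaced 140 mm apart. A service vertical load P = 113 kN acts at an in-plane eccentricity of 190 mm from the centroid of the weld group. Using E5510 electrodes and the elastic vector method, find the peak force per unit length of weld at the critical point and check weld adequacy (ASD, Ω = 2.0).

f_max ≈ 830 N/mm; NOT adequate

E55XX → F_EXX = 550 MPa.
Total weld length L_w = 460 mm. Treat welds as unit-width lines.
Polar moment about centroid: J = 2[d³/12 + d(b/2)²] = 2[230³/12 + 230×70²] = 4282000 mm³.
Direct shear f_v = P/L_w = 113×10³ / 460 = 245.7 N/mm (vertical).
Torsion M = P·e = 113×10³ × 190 = 21470000 N·mm.
Critical point at (x, y) = (70, 115) from centroid. f_tx = M·y/J = 576.6 N/mm; f_ty = M·x/J = 351 N/mm.
Resultant f_max = √[f_tx² + (f_v + f_ty)²] = √[576.6² + (245.7 + 351)²] = 829.8 N/mm.
Capacity per unit length: r_n/Ω = (1/2.0) × 0.6 × 550 × (0.707 × 6) = 699.9 N/mm.
829.8 > 699.9 → NOT adequate.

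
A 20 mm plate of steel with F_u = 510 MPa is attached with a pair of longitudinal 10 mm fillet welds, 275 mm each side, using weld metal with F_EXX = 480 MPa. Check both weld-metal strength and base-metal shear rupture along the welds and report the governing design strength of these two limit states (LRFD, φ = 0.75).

t_e = 0.707 × 10 = 7.07 mm; L = 550 mm.
Weld metal: φR_n = 0.75 × 0.6 × 480 × 7.07 × 550 × 10⁻³ = 839.9 kN.
Base metal (shear rupture): φR_n = 0.75 × 0.6 × 510 × 20 × 550 × 10⁻³ = 2524 kN.
Governing: weld metal.

φR_n ≈ 840 kN (weld metal governs)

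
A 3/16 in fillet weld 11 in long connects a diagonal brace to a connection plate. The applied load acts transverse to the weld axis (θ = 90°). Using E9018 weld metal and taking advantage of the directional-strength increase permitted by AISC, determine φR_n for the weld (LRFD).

E90XX → F_EXX = 90 ksi.
t_e = 0.707 × 0.1875 = 0.1326 in; A_we = 0.1326 × 11 = 1.458 in².
Directional factor: 1.0 + 0.5 sin^1.5(90°) = 1.5.
F_nw = 0.6 × 90 × 1.5 = 81 ksi.
φR_n = 0.75 × 81 × 1.458 = 88.58 kip.

φR_n ≈ 88.6 kip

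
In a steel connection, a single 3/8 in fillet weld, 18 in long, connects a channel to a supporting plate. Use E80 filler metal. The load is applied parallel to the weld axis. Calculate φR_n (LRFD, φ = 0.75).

φR_n ≈ 172 kips

E80XX → F_EXX = 80 ksi.
Effective throat t_e = 0.707 × 0.375 = 0.2651 in.
Total length L = 18 in; A_we = 0.2651 × 18 = 4.772 in².
F_nw = 0.6 F_EXX = 0.6 × 80 = 48 ksi.
φR_n = 0.75 × 48 × 4.772 = 171.8 kips.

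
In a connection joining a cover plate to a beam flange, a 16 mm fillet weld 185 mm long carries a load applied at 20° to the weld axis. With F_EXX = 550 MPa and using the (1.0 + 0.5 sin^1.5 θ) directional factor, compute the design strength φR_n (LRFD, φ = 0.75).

t_e = 0.707 × 16 = 11.31 mm; A_we = 11.31 × 185 = 2093 mm².
Directional factor: 1.0 + 0.5 sin^1.5(20°) = 1.1.
F_nw = 0.6 × 550 × 1.1 = 363 MPa.
φR_n = 0.75 × 363 × 2093 × 10⁻³ = 569.7 kN.

φR_n ≈ 570 kN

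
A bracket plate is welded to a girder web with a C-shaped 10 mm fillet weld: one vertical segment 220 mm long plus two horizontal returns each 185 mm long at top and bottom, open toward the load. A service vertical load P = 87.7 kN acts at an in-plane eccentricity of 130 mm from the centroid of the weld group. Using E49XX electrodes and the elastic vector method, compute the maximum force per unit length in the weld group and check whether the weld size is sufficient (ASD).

f_max ≈ 377 N/mm; adequate

E49XX → F_EXX = 490 MPa.
Total weld length L_w = 590 mm. Treat welds as unit-width lines.
Centroid: x̄ = 2×185×92.5 / 590 = 58.01 mm from the vertical weld.
Polar moment about centroid: J = I_x + I_y = [220³/12 + 2×185×110²] + [220×58.01² + 2(185³/12 + 185×34.49²)] = 7600000 mm³.
Direct shear f_v = P/L_w = 87.7×10³ / 590 = 148.6 N/mm (vertical).
Torsion M = P·e = 87.7×10³ × 130 = 11401000 N·mm.
Critical point at (x, y) = (127, 110) from centroid. f_tx = M·y/J = 165 N/mm; f_ty = M·x/J = 190.5 N/mm.
Resultant f_max = √[f_tx² + (f_v + f_ty)²] = √[165² + (148.6 + 190.5)²] = 377.2 N/mm.
Capacity per unit length: r_n/Ω = (1/2.0) × 0.6 × 490 × (0.707 × 10) = 1039 N/mm.
377.2 ≤ 1039 → adequate.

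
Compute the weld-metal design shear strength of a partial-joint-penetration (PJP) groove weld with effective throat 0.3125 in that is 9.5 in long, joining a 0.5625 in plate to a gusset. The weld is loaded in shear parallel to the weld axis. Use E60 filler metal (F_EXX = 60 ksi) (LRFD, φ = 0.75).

φR_n ≈ 80.2 kip

Effective throat (given) t_e = 0.3125 in.
A_we = 0.3125 × 9.5 = 2.969 in².
F_nw = 0.6 F_EXX = 36 ksi.
φR_n = 0.75 × 36 × 2.969 = 80.16 kip.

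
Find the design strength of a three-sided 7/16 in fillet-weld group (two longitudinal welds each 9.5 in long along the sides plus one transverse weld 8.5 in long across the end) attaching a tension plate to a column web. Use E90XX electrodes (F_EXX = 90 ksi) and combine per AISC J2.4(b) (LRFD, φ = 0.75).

t_e = 0.707 × 0.4375 = 0.3093 in.
R_nwl = 0.6 × 90 × 0.3093 × 19 = 317.4 kips (longitudinal, 2 welds).
R_nwt = 0.6 × 90 × 0.3093 × 8.5 = 142 kips (transverse, base value).
(i) R_nwl + R_nwt = 459.3 kips; (ii) 0.85 R_nwl + 1.5 R_nwt = 482.7 kips.
R_n = max = 482.7 kips [governs: (ii)]; φR_n = 362 kips.

φR_n ≈ 362 kips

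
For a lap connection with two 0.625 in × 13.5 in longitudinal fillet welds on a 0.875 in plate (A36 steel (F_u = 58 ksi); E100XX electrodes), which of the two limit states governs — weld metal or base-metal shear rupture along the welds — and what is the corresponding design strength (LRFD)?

E100XX → F_EXX = 100 ksi.
t_e = 0.707 × 0.625 = 0.4419 in; L = 27 in.
Weld metal: φR_n = 0.75 × 0.6 × 100 × 0.4419 × 27 = 536.9 kips.
Base metal (shear rupture): φR_n = 0.75 × 0.6 × 58 × 0.875 × 27 = 616.6 kips.
Governing: weld metal.

φR_n ≈ 537 kips (weld metal governs)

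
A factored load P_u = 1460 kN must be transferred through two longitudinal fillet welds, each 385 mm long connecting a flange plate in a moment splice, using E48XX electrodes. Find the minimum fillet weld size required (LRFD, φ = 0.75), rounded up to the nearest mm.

w = 13 mm

E48XX → F_EXX = 480 MPa.
Total weld length L = 770 mm.
Required throat t_e = P_u / (φ × 0.6 F_EXX × L) = 1460 / (0.75 × 0.6 × 480 × 770 × 10⁻³) = 8.778 mm.
Required leg w = t_e / 0.707 = 12.42 mm → use 13 mm.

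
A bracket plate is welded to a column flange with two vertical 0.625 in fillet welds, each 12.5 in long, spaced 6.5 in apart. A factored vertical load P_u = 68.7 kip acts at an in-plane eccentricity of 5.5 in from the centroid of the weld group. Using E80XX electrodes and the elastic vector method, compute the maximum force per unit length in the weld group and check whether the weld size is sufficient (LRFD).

f_max ≈ 6.28 kip/in; adequate

E80XX → F_EXX = 80 ksi.
Total weld length L_w = 25 in. Treat welds as unit-width lines.
Polar moment about centroid: J = 2[d³/12 + d(b/2)²] = 2[12.5³/12 + 12.5×3.25²] = 589.6 in³.
Direct shear f_v = P/L_w = 68.7 / 25 = 2.748 kip/in (vertical).
Torsion M = P·e = 68.7 × 5.5 = 377.85 kip·in.
Critical point at (x, y) = (3.25, 6.25) from centroid. f_tx = M·y/J = 4.005 kip/in; f_ty = M·x/J = 2.083 kip/in.
Resultant f_max = √[f_tx² + (f_v + f_ty)²] = √[4.005² + (2.748 + 2.083)²] = 6.275 kip/in.
Capacity per unit length: φr_n = 0.75 × 0.6 × 80 × (0.707 × 0.625) = 15.91 kip/in.
6.275 ≤ 15.91 → adequate.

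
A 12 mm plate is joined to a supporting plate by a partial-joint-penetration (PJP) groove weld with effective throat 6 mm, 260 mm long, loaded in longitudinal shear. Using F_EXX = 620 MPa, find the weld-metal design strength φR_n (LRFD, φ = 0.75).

φR_n ≈ 435 kN

Effective throat (given) t_e = 6 mm.
A_we = 6 × 260 = 1560 mm².
F_nw = 0.6 F_EXX = 372 MPa.
φR_n = 0.75 × 372 × 1560 × 10⁻³ = 435.2 kN.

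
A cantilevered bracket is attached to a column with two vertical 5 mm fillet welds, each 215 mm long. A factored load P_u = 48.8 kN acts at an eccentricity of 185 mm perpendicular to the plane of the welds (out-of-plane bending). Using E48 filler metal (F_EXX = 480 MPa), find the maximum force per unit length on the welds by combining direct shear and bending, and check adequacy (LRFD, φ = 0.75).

L_w = 2 × 215 = 430 mm; section modulus (unit throat) S = 2 × L²/6 = 15410 mm².
Direct shear f_v = P/L_w = 48.8×10³/430 = 113.5 N/mm.
Moment M = P × e = 48.8×10³ × 185 = 9028000 N·mm; bending f_b = M/S = 585.9 N/mm.
f_max = √(f_v² + f_b²) = √(113.5² + 585.9²) = 596.8 N/mm.
φr_n = 0.75 × 0.6 × 480 × (0.707 × 5) = 763.6 N/mm → adequate.

f_max ≈ 597 N/mm; adequate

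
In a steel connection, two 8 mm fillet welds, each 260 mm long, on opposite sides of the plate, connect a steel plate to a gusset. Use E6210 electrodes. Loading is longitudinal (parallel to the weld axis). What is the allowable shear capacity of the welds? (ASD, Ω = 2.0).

E62XX → F_EXX = 620 MPa.
Effective throat t_e = 0.707 × 8 = 5.656 mm.
Total length L = 520 mm; A_we = 5.656 × 520 = 2941 mm².
F_nw = 0.6 F_EXX = 0.6 × 620 = 372 MPa.
R_n = 372 × 2941 × 10⁻³ = 1094 kN; R_n/Ω = 1094/2.0 = 547 kN.

R_n/Ω ≈ 547 kN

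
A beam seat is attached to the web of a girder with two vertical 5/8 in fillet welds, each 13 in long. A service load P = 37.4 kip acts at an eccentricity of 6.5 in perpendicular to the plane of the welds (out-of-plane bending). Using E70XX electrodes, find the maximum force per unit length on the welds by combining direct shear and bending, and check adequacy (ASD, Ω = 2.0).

f_max ≈ 4.55 kip/in; adequate

E70XX → F_EXX = 70 ksi.
L_w = 2 × 13 = 26 in; section modulus (unit throat) S = 2 × L²/6 = 56.33 in².
Direct shear f_v = P/L_w = 37.4/26 = 1.438 kip/in.
Moment M = P × e = 37.4 × 6.5 = 243.1 kip·in; bending f_b = M/S = 4.315 kip/in.
f_max = √(f_v² + f_b²) = √(1.438² + 4.315²) = 4.549 kip/in.
r_n/Ω = (1/2.0) × 0.6 × 70 × (0.707 × 0.625) = 9.279 kip/in → adequate.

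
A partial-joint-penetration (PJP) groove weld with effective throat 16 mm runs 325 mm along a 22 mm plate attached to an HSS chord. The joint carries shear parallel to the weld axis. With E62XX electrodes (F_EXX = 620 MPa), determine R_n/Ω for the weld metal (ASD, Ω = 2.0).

Effective throat (given) t_e = 16 mm.
A_we = 16 × 325 = 5200 mm².
F_nw = 0.6 F_EXX = 372 MPa.
R_n/Ω = (372 × 5200) / 2.0 × 10⁻³ = 967.2 kN.

R_n/Ω ≈ 967 kN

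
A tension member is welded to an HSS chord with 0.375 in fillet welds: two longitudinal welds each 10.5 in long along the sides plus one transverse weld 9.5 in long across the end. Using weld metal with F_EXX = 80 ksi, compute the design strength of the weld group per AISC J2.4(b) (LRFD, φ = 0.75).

t_e = 0.707 × 0.375 = 0.2651 in.
R_nwl = 0.6 × 80 × 0.2651 × 21 = 267.2 kips (longitudinal, 2 welds).
R_nwt = 0.6 × 80 × 0.2651 × 9.5 = 120.9 kips (transverse, base value).
(i) R_nwl + R_nwt = 388.1 kips; (ii) 0.85 R_nwl + 1.5 R_nwt = 408.5 kips.
R_n = max = 408.5 kips [governs: (ii)]; φR_n = 306.4 kips.

φR_n ≈ 306 kips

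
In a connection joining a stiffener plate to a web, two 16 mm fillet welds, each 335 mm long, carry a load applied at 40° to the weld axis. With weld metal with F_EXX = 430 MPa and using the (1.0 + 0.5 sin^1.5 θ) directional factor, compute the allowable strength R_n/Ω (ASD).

t_e = 0.707 × 16 = 11.31 mm; A_we = 11.31 × 670 = 7579 mm².
Directional factor: 1.0 + 0.5 sin^1.5(40°) = 1.258.
F_nw = 0.6 × 430 × 1.258 = 324.5 MPa.
R_n/Ω = (324.5 × 7579) / 2.0 × 10⁻³ = 1230 kN.

R_n/Ω ≈ 1230 kN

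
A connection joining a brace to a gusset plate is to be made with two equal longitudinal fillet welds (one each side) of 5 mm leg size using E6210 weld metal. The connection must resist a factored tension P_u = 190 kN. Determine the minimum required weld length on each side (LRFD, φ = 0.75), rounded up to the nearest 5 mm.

E62XX → F_EXX = 620 MPa.
Throat t_e = 0.707 × 5 = 3.535 mm.
φr_n = 0.75 × 0.6 × 620 × 3.535 × 10⁻³ = 0.9863 kN/mm.
L_req = P_u / φr_n = 190 / 0.9863 = 192.6 mm total.
Per side: 192.6 / 2 = 96.32 mm.
Round up → use L = 100 mm on each side.

L = 100 mm on each side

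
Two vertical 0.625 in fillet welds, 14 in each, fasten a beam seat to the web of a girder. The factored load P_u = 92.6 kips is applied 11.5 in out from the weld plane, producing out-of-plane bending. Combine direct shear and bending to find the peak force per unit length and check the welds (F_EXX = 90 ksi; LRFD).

L_w = 2 × 14 = 28 in; section modulus (unit throat) S = 2 × L²/6 = 65.33 in².
Direct shear f_v = P/L_w = 92.6/28 = 3.307 kip/in.
Moment M = P × e = 92.6 × 11.5 = 1064.9 kip·in; bending f_b = M/S = 16.3 kip/in.
f_max = √(f_v² + f_b²) = √(3.307² + 16.3²) = 16.63 kip/in.
φr_n = 0.75 × 0.6 × 90 × (0.707 × 0.625) = 17.9 kip/in → adequate.

f_max ≈ 16.6 kip/in; adequate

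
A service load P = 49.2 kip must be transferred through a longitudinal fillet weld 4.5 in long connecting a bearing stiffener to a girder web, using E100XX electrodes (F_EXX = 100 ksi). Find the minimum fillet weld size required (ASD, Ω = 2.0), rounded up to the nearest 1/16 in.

Total weld length L = 4.5 in.
Required throat t_e = P × Ω / (0.6 F_EXX × L) = 49.2 × 2.0 / (0.6 × 100 × 4.5) = 0.3644 in.
Required leg w = t_e / 0.707 = 0.5155 in → use 9/16 in.

w = 9/16 in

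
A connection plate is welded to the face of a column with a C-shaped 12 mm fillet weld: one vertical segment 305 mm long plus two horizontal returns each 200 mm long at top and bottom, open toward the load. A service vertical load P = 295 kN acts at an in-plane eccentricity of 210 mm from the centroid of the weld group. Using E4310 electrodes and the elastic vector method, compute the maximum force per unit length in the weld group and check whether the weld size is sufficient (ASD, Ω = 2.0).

f_max ≈ 1210 N/mm; NOT adequate

E43XX → F_EXX = 430 MPa.
Total weld length L_w = 705 mm. Treat welds as unit-width lines.
Centroid: x̄ = 2×200×100 / 705 = 56.74 mm from the vertical weld.
Polar moment about centroid: J = I_x + I_y = [305³/12 + 2×200×152.5²] + [305×56.74² + 2(200³/12 + 200×43.26²)] = 14730000 mm³.
Direct shear f_v = P/L_w = 295×10³ / 705 = 418.4 N/mm (vertical).
Torsion M = P·e = 295×10³ × 210 = 61950000 N·mm.
Critical point at (x, y) = (143.3, 152.5) from centroid. f_tx = M·y/J = 641.3 N/mm; f_ty = M·x/J = 602.5 N/mm.
Resultant f_max = √[f_tx² + (f_v + f_ty)²] = √[641.3² + (418.4 + 602.5)²] = 1206 N/mm.
Capacity per unit length: r_n/Ω = (1/2.0) × 0.6 × 430 × (0.707 × 12) = 1094 N/mm.
1206 > 1094 → NOT adequate.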